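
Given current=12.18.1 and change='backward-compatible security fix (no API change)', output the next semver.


Current: 12.18.1
Change category: 'backward-compatible security fix (no API change)' → patch bump
SemVer rule: patch bump → increment PATCH (MAJOR and MINOR unchanged)
New: 12.18.2

12.18.2


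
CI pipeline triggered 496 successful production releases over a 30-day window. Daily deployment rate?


Formula: deployments per day = releases / days
= 496 / 30
= 16.533 deploys/day
(equivalently, 115.73 deploys/week)

16.533 deploys/day


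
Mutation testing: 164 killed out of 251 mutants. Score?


Mutation score = killed / total * 100
Mutation score = 164 / 251 * 100
Mutation score = 65.34%

65.34%


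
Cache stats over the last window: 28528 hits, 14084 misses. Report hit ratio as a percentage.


Formula: hit rate = hits / (hits + misses) * 100
hit rate = 28528 / (28528 + 14084) * 100
hit rate = 28528 / 42612 * 100
hit rate = 66.95%

66.95%


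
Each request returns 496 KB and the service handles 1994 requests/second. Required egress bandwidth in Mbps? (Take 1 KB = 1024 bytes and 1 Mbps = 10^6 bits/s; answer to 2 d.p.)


Formula: Mbps = payload_bytes * RPS * 8 / 1e6
Payload per request = 496 KB = 496 * 1024 = 507904 bytes
Total bytes/sec = 507904 * 1994 = 1012760576
Total bits/sec = 1012760576 * 8 = 8102084608
Mbps = 8102084608 / 1e6 = 8102.08

8102.08 Mbps


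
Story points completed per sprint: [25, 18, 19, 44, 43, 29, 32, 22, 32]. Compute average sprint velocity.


Formula: Avg velocity = Total points / Number of sprints
Points: [25, 18, 19, 44, 43, 29, 32, 22, 32]
Sum = 25 + 18 + 19 + 44 + 43 + 29 + 32 + 22 + 32 = 264
Avg velocity = 264 / 9 = 29.33 points/sprint

29.33 points/sprint


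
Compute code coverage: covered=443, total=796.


Coverage = covered / total * 100
Coverage = 443 / 796 * 100
Coverage = 55.65%

55.65%


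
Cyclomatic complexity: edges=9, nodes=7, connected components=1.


Formula: V(G) = E - N + 2P
V(G) = 9 - 7 + 2*1
V(G) = 2 + 2
V(G) = 4

4


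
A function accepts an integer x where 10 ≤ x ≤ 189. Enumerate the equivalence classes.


Valid range: [10, 189]
Class 1: x < 10 — invalid
Class 2: 10 ≤ x ≤ 189 — valid
Class 3: x > 189 — invalid
Total equivalence classes: 3

3 equivalence classes


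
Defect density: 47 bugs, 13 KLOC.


Defect density = defects / KLOC
Defect density = 47 / 13
Defect density = 3.615 defects/KLOC

3.615 defects/KLOC


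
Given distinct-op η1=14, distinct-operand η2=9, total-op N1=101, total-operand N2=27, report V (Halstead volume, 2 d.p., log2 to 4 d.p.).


Formula: V = N * log2(η), where N = N1 + N2 and η = η1 + η2
η = 14 + 9 = 23
N = 101 + 27 = 128
log2(23) ≈ 4.5236
V = 128 * 4.5236 = 579.02

579.02


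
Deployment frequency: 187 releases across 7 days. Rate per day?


Formula: deployments per day = releases / days
= 187 / 7
= 26.714 deploys/day
(equivalently, 187.0 deploys/week)

26.714 deploys/day


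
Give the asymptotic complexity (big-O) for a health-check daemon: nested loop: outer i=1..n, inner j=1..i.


Reasoning: triangle: n(n+1)/2 ~ n^2/2
Complexity: O(n^2)

O(n^2)


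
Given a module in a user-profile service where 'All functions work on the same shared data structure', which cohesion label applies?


Reasoning: Functions share data
Type: Communicational cohesion

Communicational cohesion


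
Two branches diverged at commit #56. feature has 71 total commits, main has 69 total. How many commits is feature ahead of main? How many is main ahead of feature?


Common ancestor: commit #56
feature commits after divergence: 71 - 56 = 15
main commits after divergence: 69 - 56 = 13
feature is 15 commits ahead of main
main is 13 commits ahead of feature

feature ahead: 15, main ahead: 13


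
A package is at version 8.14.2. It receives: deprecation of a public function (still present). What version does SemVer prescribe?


Current: 8.14.2
Change category: 'deprecation of a public function (still present)' → minor bump
SemVer rule: minor bump → increment MINOR, reset PATCH to 0 (MAJOR unchanged)
New: 8.15.0

8.15.0


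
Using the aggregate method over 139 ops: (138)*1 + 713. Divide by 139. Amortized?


Formula: Amortized cost = Total cost / Operations
Total cost = (138 * 1) + (1 * 713)
Total cost = 138 + 713 = 851
Amortized = 851 / 139 = 6.1223

6.1223


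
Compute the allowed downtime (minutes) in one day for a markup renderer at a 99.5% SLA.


Formula: allowed downtime = period * (100 - SLA) / 100
Period (day) = 1440 minutes
Unavailability fraction = (100 - 99.5) / 100
Allowed downtime = 1440 * (100 - 99.5) / 100
Allowed downtime = 7.2 minutes

7.2 minutes


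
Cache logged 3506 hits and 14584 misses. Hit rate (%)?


Formula: hit rate = hits / (hits + misses) * 100
hit rate = 3506 / (3506 + 14584) * 100
hit rate = 3506 / 18090 * 100
hit rate = 19.38%

19.38%


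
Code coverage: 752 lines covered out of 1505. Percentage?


Coverage = covered / total * 100
Coverage = 752 / 1505 * 100
Coverage = 49.97%

49.97%


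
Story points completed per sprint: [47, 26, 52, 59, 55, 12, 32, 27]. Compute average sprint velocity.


Formula: Avg velocity = Total points / Number of sprints
Points: [47, 26, 52, 59, 55, 12, 32, 27]
Sum = 47 + 26 + 52 + 59 + 55 + 12 + 32 + 27 = 310
Avg velocity = 310 / 8 = 38.75 points/sprint

38.75 points/sprint


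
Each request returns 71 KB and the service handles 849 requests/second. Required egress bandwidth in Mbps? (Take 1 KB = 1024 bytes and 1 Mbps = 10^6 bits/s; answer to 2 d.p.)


Formula: Mbps = payload_bytes * RPS * 8 / 1e6
Payload per request = 71 KB = 71 * 1024 = 72704 bytes
Total bytes/sec = 72704 * 849 = 61725696
Total bits/sec = 61725696 * 8 = 493805568
Mbps = 493805568 / 1e6 = 493.81

493.81 Mbps


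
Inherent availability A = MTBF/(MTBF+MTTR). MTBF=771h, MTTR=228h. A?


Availability = MTBF / (MTBF + MTTR)
Availability = 771 / (771 + 228)
Availability = 771 / 999
Availability = 77.1772%

77.1772%


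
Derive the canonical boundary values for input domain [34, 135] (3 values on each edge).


Range: [34, 135]
Boundaries: just below min, min, min+1, max-1, max, just above max
Values: [33, 34, 35, 134, 135, 136]

[33, 34, 35, 134, 135, 136]


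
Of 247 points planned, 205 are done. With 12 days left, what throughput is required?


Formula: Required rate = Remaining points / Days left
Remaining = 247 - 205 = 42 points
Required rate = 42 / 12 = 3.5 points/day

3.5 points/day


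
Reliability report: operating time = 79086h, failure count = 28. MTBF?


Formula: MTBF = Total operating time / Number of failures
MTBF = 79086 / 28
MTBF = 2824.5 hours

2824.5 hours


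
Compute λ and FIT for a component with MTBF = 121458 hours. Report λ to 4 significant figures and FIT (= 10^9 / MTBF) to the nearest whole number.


Formula: λ = 1 / MTBF; FIT = λ × 1e9 = 1e9 / MTBF
λ = 1 / 121458 ≈ 8.233e-06 failures/hour
FIT = 1e9 / 121458 ≈ 8233 failures per 1e9 hours (nearest whole number)

λ = 8.233e-06 /h, FIT = 8233


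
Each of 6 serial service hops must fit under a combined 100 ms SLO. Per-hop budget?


Formula: per_stage = total_budget / stages
per_stage = 100 / 6
per_stage = 16.67 ms

16.67 ms


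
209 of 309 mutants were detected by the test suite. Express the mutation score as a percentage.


Mutation score = killed / total * 100
Mutation score = 209 / 309 * 100
Mutation score = 67.64%

67.64%


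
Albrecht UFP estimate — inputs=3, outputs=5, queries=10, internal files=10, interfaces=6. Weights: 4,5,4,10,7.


UFP = EI*4 + EO*5 + EQ*4 + ILF*10 + EIF*7
UFP = 3*4 + 5*5 + 10*4 + 10*10 + 6*7
UFP = 12 + 25 + 40 + 100 + 42
UFP = 219

219


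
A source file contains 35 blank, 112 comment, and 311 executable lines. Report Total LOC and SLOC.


Total LOC = blank + comment + code
Total LOC = 35 + 112 + 311 = 458
SLOC (source only) = code = 311

Total LOC: 458, SLOC: 311


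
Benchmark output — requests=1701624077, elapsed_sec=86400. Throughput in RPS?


Formula: throughput = requests / seconds
throughput = 1701624077 / 86400
throughput = 19694.72 requests/second

19694.72 requests/second


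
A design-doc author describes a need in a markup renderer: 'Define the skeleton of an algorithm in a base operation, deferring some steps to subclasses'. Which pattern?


This matches the Template Method pattern

Template Method


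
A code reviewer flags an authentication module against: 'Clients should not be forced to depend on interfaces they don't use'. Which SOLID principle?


This describes the Interface Segregation Principle (ISP)

Interface Segregation Principle (ISP)


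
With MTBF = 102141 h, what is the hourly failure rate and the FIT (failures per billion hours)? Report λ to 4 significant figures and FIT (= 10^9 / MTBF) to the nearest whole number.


Formula: λ = 1 / MTBF; FIT = λ × 1e9 = 1e9 / MTBF
λ = 1 / 102141 ≈ 9.790e-06 failures/hour
FIT = 1e9 / 102141 ≈ 9790 failures per 1e9 hours (nearest whole number)

λ = 9.790e-06 /h, FIT = 9790


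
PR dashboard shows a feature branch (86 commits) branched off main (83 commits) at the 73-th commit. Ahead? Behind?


Common ancestor: commit #73
feature commits after divergence: 86 - 73 = 13
main commits after divergence: 83 - 73 = 10
feature is 13 commits ahead of main
main is 10 commits ahead of feature

feature ahead: 13, main ahead: 10


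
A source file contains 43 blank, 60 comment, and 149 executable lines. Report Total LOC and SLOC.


Total LOC = blank + comment + code
Total LOC = 43 + 60 + 149 = 252
SLOC (source only) = code = 149

Total LOC: 252, SLOC: 149


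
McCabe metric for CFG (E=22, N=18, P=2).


Formula: V(G) = E - N + 2P
V(G) = 22 - 18 + 2*2
V(G) = 4 + 4
V(G) = 8

8


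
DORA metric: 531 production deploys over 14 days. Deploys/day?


Formula: deployments per day = releases / days
= 531 / 14
= 37.929 deploys/day
(equivalently, 265.5 deploys/week)

37.929 deploys/day


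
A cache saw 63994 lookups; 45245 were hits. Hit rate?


Formula: hit rate = hits / (hits + misses) * 100
hit rate = 45245 / (45245 + 18749) * 100
hit rate = 45245 / 63994 * 100
hit rate = 70.7%

70.7%


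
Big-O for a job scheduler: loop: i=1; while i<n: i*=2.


Reasoning: i doubles each step so iterations are log2(n)
Complexity: O(log n)

O(log n)


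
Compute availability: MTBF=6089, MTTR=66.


Availability = MTBF / (MTBF + MTTR)
Availability = 6089 / (6089 + 66)
Availability = 6089 / 6155
Availability = 98.9277%

98.9277%


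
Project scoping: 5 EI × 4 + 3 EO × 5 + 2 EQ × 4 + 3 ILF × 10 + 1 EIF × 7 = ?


UFP = EI*4 + EO*5 + EQ*4 + ILF*10 + EIF*7
UFP = 5*4 + 3*5 + 2*4 + 3*10 + 1*7
UFP = 20 + 15 + 8 + 30 + 7
UFP = 80

80


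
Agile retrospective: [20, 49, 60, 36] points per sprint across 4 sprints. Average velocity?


Formula: Avg velocity = Total points / Number of sprints
Points: [20, 49, 60, 36]
Sum = 20 + 49 + 60 + 36 = 165
Avg velocity = 165 / 4 = 41.25 points/sprint

41.25 points/sprint


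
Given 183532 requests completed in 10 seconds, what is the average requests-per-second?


Formula: throughput = requests / seconds
throughput = 183532 / 10
throughput = 18353.2 requests/second

18353.2 requests/second


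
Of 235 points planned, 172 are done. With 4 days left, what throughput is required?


Formula: Required rate = Remaining points / Days left
Remaining = 235 - 172 = 63 points
Required rate = 63 / 4 = 15.75 points/day

15.75 points/day


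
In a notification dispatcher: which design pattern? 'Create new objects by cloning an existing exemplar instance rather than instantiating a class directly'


This matches the Prototype pattern

Prototype


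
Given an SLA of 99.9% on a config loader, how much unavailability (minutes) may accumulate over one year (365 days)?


Formula: allowed downtime = period * (100 - SLA) / 100
Period (year (365 days)) = 525600 minutes
Unavailability fraction = (100 - 99.9) / 100
Allowed downtime = 525600 * (100 - 99.9) / 100
Allowed downtime = 525.6 minutes

525.6 minutes


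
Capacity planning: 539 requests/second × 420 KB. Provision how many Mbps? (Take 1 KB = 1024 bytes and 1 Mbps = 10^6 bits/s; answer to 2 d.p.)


Formula: Mbps = payload_bytes * RPS * 8 / 1e6
Payload per request = 420 KB = 420 * 1024 = 430080 bytes
Total bytes/sec = 430080 * 539 = 231813120
Total bits/sec = 231813120 * 8 = 1854504960
Mbps = 1854504960 / 1e6 = 1854.5

1854.5 Mbps


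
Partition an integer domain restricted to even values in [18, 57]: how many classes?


Constraint: even integers in [18, 57]
Class 1: x < 18 — out-of-range invalid
Class 2: x in [18,57] but odd — wrong type invalid
Class 3: x in [18,57] and even — valid
Class 4: x > 57 — out-of-range invalid
Total equivalence classes: 4

4 equivalence classes


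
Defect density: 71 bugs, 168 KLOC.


Defect density = defects / KLOC
Defect density = 71 / 168
Defect density = 0.423 defects/KLOC

0.423 defects/KLOC


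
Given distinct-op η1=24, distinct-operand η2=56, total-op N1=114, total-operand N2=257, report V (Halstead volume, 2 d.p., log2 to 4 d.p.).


Formula: V = N * log2(η), where N = N1 + N2 and η = η1 + η2
η = 24 + 56 = 80
N = 114 + 257 = 371
log2(80) ≈ 6.3219
V = 371 * 6.3219 = 2345.42

2345.42


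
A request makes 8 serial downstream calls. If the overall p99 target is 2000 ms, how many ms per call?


Formula: per_stage = total_budget / stages
per_stage = 2000 / 8
per_stage = 250.0 ms

250.0 ms


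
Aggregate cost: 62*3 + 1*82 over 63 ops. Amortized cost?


Formula: Amortized cost = Total cost / Operations
Total cost = (62 * 3) + (1 * 82)
Total cost = 186 + 82 = 268
Amortized = 268 / 63 = 4.254

4.254


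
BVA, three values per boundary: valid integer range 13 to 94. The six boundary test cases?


Range: [13, 94]
Boundaries: just below min, min, min+1, max-1, max, just above max
Values: [12, 13, 14, 93, 94, 95]

[12, 13, 14, 93, 94, 95]


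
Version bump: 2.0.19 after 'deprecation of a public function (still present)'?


Current: 2.0.19
Change category: 'deprecation of a public function (still present)' → minor bump
SemVer rule: minor bump → increment MINOR, reset PATCH to 0 (MAJOR unchanged)
New: 2.1.0

2.1.0


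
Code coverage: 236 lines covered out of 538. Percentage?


Coverage = covered / total * 100
Coverage = 236 / 538 * 100
Coverage = 43.87%

43.87%


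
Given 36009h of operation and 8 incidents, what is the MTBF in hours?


Formula: MTBF = Total operating time / Number of failures
MTBF = 36009 / 8
MTBF = 4501.13 hours

4501.13 hours


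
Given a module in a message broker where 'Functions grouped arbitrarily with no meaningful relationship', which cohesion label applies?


Reasoning: Worst: random grouping
Type: Coincidental cohesion

Coincidental cohesion


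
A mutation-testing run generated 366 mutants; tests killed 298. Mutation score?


Mutation score = killed / total * 100
Mutation score = 298 / 366 * 100
Mutation score = 81.42%

81.42%


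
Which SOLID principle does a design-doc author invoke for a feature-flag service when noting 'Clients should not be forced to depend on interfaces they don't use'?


This describes the Interface Segregation Principle (ISP)

Interface Segregation Principle (ISP)


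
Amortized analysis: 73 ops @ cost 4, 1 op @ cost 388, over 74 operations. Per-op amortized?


Formula: Amortized cost = Total cost / Operations
Total cost = (73 * 4) + (1 * 388)
Total cost = 292 + 388 = 680
Amortized = 680 / 74 = 9.1892

9.1892


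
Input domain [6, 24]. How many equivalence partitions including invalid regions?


Valid range: [6, 24]
Class 1: x < 6 — invalid
Class 2: 6 ≤ x ≤ 24 — valid
Class 3: x > 24 — invalid
Total equivalence classes: 3

3 equivalence classes


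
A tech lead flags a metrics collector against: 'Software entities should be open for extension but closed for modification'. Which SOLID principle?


This describes the Open/Closed Principle (OCP)

Open/Closed Principle (OCP)


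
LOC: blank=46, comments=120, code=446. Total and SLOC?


Total LOC = blank + comment + code
Total LOC = 46 + 120 + 446 = 612
SLOC (source only) = code = 446

Total LOC: 612, SLOC: 446


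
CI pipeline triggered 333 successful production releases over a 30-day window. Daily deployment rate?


Formula: deployments per day = releases / days
= 333 / 30
= 11.1 deploys/day
(equivalently, 77.7 deploys/week)

11.1 deploys/day


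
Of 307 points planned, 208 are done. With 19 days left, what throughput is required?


Formula: Required rate = Remaining points / Days left
Remaining = 307 - 208 = 99 points
Required rate = 99 / 19 = 5.21 points/day

5.21 points/day


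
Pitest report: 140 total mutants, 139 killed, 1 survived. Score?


Mutation score = killed / total * 100
Mutation score = 139 / 140 * 100
Mutation score = 99.29%

99.29%


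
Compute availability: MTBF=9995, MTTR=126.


Availability = MTBF / (MTBF + MTTR)
Availability = 9995 / (9995 + 126)
Availability = 9995 / 10121
Availability = 98.7551%

98.7551%


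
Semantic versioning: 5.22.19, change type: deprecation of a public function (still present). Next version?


Current: 5.22.19
Change category: 'deprecation of a public function (still present)' → minor bump
SemVer rule: minor bump → increment MINOR, reset PATCH to 0 (MAJOR unchanged)
New: 5.23.0

5.23.0


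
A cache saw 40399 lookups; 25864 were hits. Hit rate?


Formula: hit rate = hits / (hits + misses) * 100
hit rate = 25864 / (25864 + 14535) * 100
hit rate = 25864 / 40399 * 100
hit rate = 64.02%

64.02%


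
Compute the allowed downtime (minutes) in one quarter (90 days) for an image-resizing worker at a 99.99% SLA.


Formula: allowed downtime = period * (100 - SLA) / 100
Period (quarter (90 days)) = 129600 minutes
Unavailability fraction = (100 - 99.99) / 100
Allowed downtime = 129600 * (100 - 99.99) / 100
Allowed downtime = 12.96 minutes

12.96 minutes


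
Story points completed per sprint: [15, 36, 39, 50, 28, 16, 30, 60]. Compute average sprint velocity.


Formula: Avg velocity = Total points / Number of sprints
Points: [15, 36, 39, 50, 28, 16, 30, 60]
Sum = 15 + 36 + 39 + 50 + 28 + 16 + 30 + 60 = 274
Avg velocity = 274 / 8 = 34.25 points/sprint

34.25 points/sprint


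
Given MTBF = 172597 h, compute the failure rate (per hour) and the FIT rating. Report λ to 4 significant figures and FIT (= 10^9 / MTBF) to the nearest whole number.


Formula: λ = 1 / MTBF; FIT = λ × 1e9 = 1e9 / MTBF
λ = 1 / 172597 ≈ 5.794e-06 failures/hour
FIT = 1e9 / 172597 ≈ 5794 failures per 1e9 hours (nearest whole number)

λ = 5.794e-06 /h, FIT = 5794


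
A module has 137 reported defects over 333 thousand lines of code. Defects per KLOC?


Defect density = defects / KLOC
Defect density = 137 / 333
Defect density = 0.411 defects/KLOC

0.411 defects/KLOC


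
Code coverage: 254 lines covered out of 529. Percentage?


Coverage = covered / total * 100
Coverage = 254 / 529 * 100
Coverage = 48.02%

48.02%


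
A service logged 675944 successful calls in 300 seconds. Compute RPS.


Formula: throughput = requests / seconds
throughput = 675944 / 300
throughput = 2253.15 requests/second

2253.15 requests/second


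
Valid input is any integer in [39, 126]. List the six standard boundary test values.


Range: [39, 126]
Boundaries: just below min, min, min+1, max-1, max, just above max
Values: [38, 39, 40, 125, 126, 127]

[38, 39, 40, 125, 126, 127]


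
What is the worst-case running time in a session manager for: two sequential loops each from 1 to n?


Reasoning: sequential dominates: O(n) + O(n) = O(n)
Complexity: O(n)

O(n)


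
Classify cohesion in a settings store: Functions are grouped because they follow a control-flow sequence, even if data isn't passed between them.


Reasoning: Grouped by order of execution within a routine, not by data flow
Type: Procedural cohesion

Procedural cohesion


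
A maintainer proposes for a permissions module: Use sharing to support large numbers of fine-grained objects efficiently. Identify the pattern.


This matches the Flyweight pattern

Flyweight


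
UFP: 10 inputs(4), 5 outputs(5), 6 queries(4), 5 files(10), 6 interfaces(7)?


UFP = EI*4 + EO*5 + EQ*4 + ILF*10 + EIF*7
UFP = 10*4 + 5*5 + 6*4 + 5*10 + 6*7
UFP = 40 + 25 + 24 + 50 + 42
UFP = 181

181


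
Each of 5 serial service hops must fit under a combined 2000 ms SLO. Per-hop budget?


Formula: per_stage = total_budget / stages
per_stage = 2000 / 5
per_stage = 400.0 ms

400.0 ms


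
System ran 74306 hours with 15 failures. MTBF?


Formula: MTBF = Total operating time / Number of failures
MTBF = 74306 / 15
MTBF = 4953.73 hours

4953.73 hours


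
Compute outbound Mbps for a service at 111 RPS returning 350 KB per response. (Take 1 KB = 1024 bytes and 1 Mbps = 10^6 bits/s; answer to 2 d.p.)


Formula: Mbps = payload_bytes * RPS * 8 / 1e6
Payload per request = 350 KB = 350 * 1024 = 358400 bytes
Total bytes/sec = 358400 * 111 = 39782400
Total bits/sec = 39782400 * 8 = 318259200
Mbps = 318259200 / 1e6 = 318.26

318.26 Mbps


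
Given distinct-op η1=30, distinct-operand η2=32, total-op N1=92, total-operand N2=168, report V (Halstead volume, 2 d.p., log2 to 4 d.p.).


Formula: V = N * log2(η), where N = N1 + N2 and η = η1 + η2
η = 30 + 32 = 62
N = 92 + 168 = 260
log2(62) ≈ 5.9542
V = 260 * 5.9542 = 1548.09

1548.09


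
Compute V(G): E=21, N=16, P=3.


Formula: V(G) = E - N + 2P
V(G) = 21 - 16 + 2*3
V(G) = 5 + 6
V(G) = 11

11


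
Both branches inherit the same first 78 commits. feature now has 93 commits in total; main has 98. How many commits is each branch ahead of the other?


Common ancestor: commit #78
feature commits after divergence: 93 - 78 = 15
main commits after divergence: 98 - 78 = 20
feature is 15 commits ahead of main
main is 20 commits ahead of feature

feature ahead: 15, main ahead: 20


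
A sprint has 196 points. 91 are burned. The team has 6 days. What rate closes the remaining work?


Formula: Required rate = Remaining points / Days left
Remaining = 196 - 91 = 105 points
Required rate = 105 / 6 = 17.5 points/day

17.5 points/day


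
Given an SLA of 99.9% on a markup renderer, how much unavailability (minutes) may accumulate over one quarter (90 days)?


Formula: allowed downtime = period * (100 - SLA) / 100
Period (quarter (90 days)) = 129600 minutes
Unavailability fraction = (100 - 99.9) / 100
Allowed downtime = 129600 * (100 - 99.9) / 100
Allowed downtime = 129.6 minutes

129.6 minutes


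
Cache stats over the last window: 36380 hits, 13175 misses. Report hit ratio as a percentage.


Formula: hit rate = hits / (hits + misses) * 100
hit rate = 36380 / (36380 + 13175) * 100
hit rate = 36380 / 49555 * 100
hit rate = 73.41%

73.41%


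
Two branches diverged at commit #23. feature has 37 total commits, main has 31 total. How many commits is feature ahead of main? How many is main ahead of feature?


Common ancestor: commit #23
feature commits after divergence: 37 - 23 = 14
main commits after divergence: 31 - 23 = 8
feature is 14 commits ahead of main
main is 8 commits ahead of feature

feature ahead: 14, main ahead: 8


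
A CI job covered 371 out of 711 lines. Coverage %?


Coverage = covered / total * 100
Coverage = 371 / 711 * 100
Coverage = 52.18%

52.18%


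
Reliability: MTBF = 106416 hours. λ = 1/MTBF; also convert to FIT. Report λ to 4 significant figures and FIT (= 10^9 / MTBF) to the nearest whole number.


Formula: λ = 1 / MTBF; FIT = λ × 1e9 = 1e9 / MTBF
λ = 1 / 106416 ≈ 9.397e-06 failures/hour
FIT = 1e9 / 106416 ≈ 9397 failures per 1e9 hours (nearest whole number)

λ = 9.397e-06 /h, FIT = 9397


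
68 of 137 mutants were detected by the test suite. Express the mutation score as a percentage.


Mutation score = killed / total * 100
Mutation score = 68 / 137 * 100
Mutation score = 49.64%

49.64%


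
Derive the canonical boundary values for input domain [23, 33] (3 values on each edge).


Range: [23, 33]
Boundaries: just below min, min, min+1, max-1, max, just above max
Values: [22, 23, 24, 32, 33, 34]

[22, 23, 24, 32, 33, 34]


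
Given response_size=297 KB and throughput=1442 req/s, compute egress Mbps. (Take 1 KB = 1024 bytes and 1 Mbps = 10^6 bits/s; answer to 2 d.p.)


Formula: Mbps = payload_bytes * RPS * 8 / 1e6
Payload per request = 297 KB = 297 * 1024 = 304128 bytes
Total bytes/sec = 304128 * 1442 = 438552576
Total bits/sec = 438552576 * 8 = 3508420608
Mbps = 3508420608 / 1e6 = 3508.42

3508.42 Mbps


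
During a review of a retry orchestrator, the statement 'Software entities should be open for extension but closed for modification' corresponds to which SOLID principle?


This describes the Open/Closed Principle (OCP)

Open/Closed Principle (OCP)


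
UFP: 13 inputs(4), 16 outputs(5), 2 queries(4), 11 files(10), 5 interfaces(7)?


UFP = EI*4 + EO*5 + EQ*4 + ILF*10 + EIF*7
UFP = 13*4 + 16*5 + 2*4 + 11*10 + 5*7
UFP = 52 + 80 + 8 + 110 + 35
UFP = 285

285


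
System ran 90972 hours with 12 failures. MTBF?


Formula: MTBF = Total operating time / Number of failures
MTBF = 90972 / 12
MTBF = 7581.0 hours

7581.0 hours


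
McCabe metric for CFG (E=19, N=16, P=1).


Formula: V(G) = E - N + 2P
V(G) = 19 - 16 + 2*1
V(G) = 3 + 2
V(G) = 5

5


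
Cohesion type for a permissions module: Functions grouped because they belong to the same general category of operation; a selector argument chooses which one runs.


Reasoning: Grouped by category of activity, not by data or sequence
Type: Logical cohesion

Logical cohesion


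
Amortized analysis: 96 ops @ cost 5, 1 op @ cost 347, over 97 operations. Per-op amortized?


Formula: Amortized cost = Total cost / Operations
Total cost = (96 * 5) + (1 * 347)
Total cost = 480 + 347 = 827
Amortized = 827 / 97 = 8.5258

8.5258


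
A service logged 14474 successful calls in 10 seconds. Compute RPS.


Formula: throughput = requests / seconds
throughput = 14474 / 10
throughput = 1447.4 requests/second

1447.4 requests/second


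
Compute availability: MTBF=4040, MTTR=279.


Availability = MTBF / (MTBF + MTTR)
Availability = 4040 / (4040 + 279)
Availability = 4040 / 4319
Availability = 93.5402%

93.5402%


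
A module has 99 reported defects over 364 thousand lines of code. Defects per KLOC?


Defect density = defects / KLOC
Defect density = 99 / 364
Defect density = 0.272 defects/KLOC

0.272 defects/KLOC


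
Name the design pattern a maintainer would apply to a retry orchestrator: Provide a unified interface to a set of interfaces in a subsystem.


This matches the Facade pattern

Facade


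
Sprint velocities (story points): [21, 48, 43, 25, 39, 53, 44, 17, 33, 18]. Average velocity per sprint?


Formula: Avg velocity = Total points / Number of sprints
Points: [21, 48, 43, 25, 39, 53, 44, 17, 33, 18]
Sum = 21 + 48 + 43 + 25 + 39 + 53 + 44 + 17 + 33 + 18 = 341
Avg velocity = 341 / 10 = 34.1 points/sprint

34.1 points/sprint


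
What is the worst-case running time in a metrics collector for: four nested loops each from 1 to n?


Reasoning: four levels of nesting
Complexity: O(n^4)

O(n^4)


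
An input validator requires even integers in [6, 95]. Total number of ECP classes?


Constraint: even integers in [6, 95]
Class 1: x < 6 — out-of-range invalid
Class 2: x in [6,95] but odd — wrong type invalid
Class 3: x in [6,95] and even — valid
Class 4: x > 95 — out-of-range invalid
Total equivalence classes: 4

4 equivalence classes


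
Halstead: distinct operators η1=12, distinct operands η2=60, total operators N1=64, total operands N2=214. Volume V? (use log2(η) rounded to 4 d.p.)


Formula: V = N * log2(η), where N = N1 + N2 and η = η1 + η2
η = 12 + 60 = 72
N = 64 + 214 = 278
log2(72) ≈ 6.1699
V = 278 * 6.1699 = 1715.23

1715.23


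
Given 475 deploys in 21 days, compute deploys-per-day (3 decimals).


Formula: deployments per day = releases / days
= 475 / 21
= 22.619 deploys/day
(equivalently, 158.33 deploys/week)

22.619 deploys/day


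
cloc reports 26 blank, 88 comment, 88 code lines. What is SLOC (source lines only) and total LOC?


Total LOC = blank + comment + code
Total LOC = 26 + 88 + 88 = 202
SLOC (source only) = code = 88

Total LOC: 202, SLOC: 88


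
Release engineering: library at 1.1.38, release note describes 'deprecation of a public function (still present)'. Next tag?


Current: 1.1.38
Change category: 'deprecation of a public function (still present)' → minor bump
SemVer rule: minor bump → increment MINOR, reset PATCH to 0 (MAJOR unchanged)
New: 1.2.0

1.2.0


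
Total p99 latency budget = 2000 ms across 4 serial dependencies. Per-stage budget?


Formula: per_stage = total_budget / stages
per_stage = 2000 / 4
per_stage = 500.0 ms

500.0 ms


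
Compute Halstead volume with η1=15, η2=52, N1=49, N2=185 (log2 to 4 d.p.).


Formula: V = N * log2(η), where N = N1 + N2 and η = η1 + η2
η = 15 + 52 = 67
N = 49 + 185 = 234
log2(67) ≈ 6.0661
V = 234 * 6.0661 = 1419.47

1419.47


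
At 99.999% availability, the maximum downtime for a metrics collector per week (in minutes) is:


Formula: allowed downtime = period * (100 - SLA) / 100
Period (week) = 10080 minutes
Unavailability fraction = (100 - 99.999) / 100
Allowed downtime = 10080 * (100 - 99.999) / 100
Allowed downtime = 0.1008 minutes

0.1008 minutes


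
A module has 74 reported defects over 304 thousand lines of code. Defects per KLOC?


Defect density = defects / KLOC
Defect density = 74 / 304
Defect density = 0.243 defects/KLOC

0.243 defects/KLOC


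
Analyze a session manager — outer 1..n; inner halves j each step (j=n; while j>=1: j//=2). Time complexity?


Reasoning: n times log n
Complexity: O(n log n)

O(n log n)


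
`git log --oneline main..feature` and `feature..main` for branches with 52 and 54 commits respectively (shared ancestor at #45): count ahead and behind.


Common ancestor: commit #45
feature commits after divergence: 52 - 45 = 7
main commits after divergence: 54 - 45 = 9
feature is 7 commits ahead of main
main is 9 commits ahead of feature

feature ahead: 7, main ahead: 9


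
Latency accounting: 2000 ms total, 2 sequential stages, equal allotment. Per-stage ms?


Formula: per_stage = total_budget / stages
per_stage = 2000 / 2
per_stage = 1000.0 ms

1000.0 ms


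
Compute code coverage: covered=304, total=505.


Coverage = covered / total * 100
Coverage = 304 / 505 * 100
Coverage = 60.2%

60.2%


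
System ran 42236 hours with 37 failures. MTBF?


Formula: MTBF = Total operating time / Number of failures
MTBF = 42236 / 37
MTBF = 1141.51 hours

1141.51 hours


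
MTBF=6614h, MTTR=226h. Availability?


Availability = MTBF / (MTBF + MTTR)
Availability = 6614 / (6614 + 226)
Availability = 6614 / 6840
Availability = 96.6959%

96.6959%


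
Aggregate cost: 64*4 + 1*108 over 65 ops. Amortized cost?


Formula: Amortized cost = Total cost / Operations
Total cost = (64 * 4) + (1 * 108)
Total cost = 256 + 108 = 364
Amortized = 364 / 65 = 5.6

5.6


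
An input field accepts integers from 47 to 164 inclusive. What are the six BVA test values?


Range: [47, 164]
Boundaries: just below min, min, min+1, max-1, max, just above max
Values: [46, 47, 48, 163, 164, 165]

[46, 47, 48, 163, 164, 165]


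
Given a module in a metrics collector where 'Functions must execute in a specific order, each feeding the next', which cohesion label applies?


Reasoning: Output of one is input to next
Type: Sequential cohesion

Sequential cohesion


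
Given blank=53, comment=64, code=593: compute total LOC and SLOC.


Total LOC = blank + comment + code
Total LOC = 53 + 64 + 593 = 710
SLOC (source only) = code = 593

Total LOC: 710, SLOC: 593


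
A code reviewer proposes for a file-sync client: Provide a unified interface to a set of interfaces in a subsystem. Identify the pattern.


This matches the Facade pattern

Facade


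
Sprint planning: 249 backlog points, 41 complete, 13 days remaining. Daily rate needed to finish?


Formula: Required rate = Remaining points / Days left
Remaining = 249 - 41 = 208 points
Required rate = 208 / 13 = 16.0 points/day

16.0 points/day


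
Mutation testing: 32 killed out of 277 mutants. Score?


Mutation score = killed / total * 100
Mutation score = 32 / 277 * 100
Mutation score = 11.55%

11.55%


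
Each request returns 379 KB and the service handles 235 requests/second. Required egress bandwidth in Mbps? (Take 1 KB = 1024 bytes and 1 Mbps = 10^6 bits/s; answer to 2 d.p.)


Formula: Mbps = payload_bytes * RPS * 8 / 1e6
Payload per request = 379 KB = 379 * 1024 = 388096 bytes
Total bytes/sec = 388096 * 235 = 91202560
Total bits/sec = 91202560 * 8 = 729620480
Mbps = 729620480 / 1e6 = 729.62

729.62 Mbps


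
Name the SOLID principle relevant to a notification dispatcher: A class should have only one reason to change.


This describes the Single Responsibility Principle (SRP)

Single Responsibility Principle (SRP)


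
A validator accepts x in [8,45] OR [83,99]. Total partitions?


Valid ranges: [8,45] and [83,99]
Class 1: x < 8 — invalid
Class 2: 8 ≤ x ≤ 45 — valid
Class 3: 45 < x < 83 — invalid (gap between ranges)
Class 4: 83 ≤ x ≤ 99 — valid
Class 5: x > 99 — invalid
Total equivalence classes: 5

5 equivalence classes


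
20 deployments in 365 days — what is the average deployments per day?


Formula: deployments per day = releases / days
= 20 / 365
= 0.055 deploys/day
(equivalently, 0.38 deploys/week)

0.055 deploys/day


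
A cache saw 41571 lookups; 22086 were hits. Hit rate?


Formula: hit rate = hits / (hits + misses) * 100
hit rate = 22086 / (22086 + 19485) * 100
hit rate = 22086 / 41571 * 100
hit rate = 53.13%

53.13%


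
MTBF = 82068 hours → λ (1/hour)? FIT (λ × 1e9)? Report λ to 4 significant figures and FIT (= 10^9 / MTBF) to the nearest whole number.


Formula: λ = 1 / MTBF; FIT = λ × 1e9 = 1e9 / MTBF
λ = 1 / 82068 ≈ 1.219e-05 failures/hour
FIT = 1e9 / 82068 ≈ 12185 failures per 1e9 hours (nearest whole number)

λ = 1.219e-05 /h, FIT = 12185


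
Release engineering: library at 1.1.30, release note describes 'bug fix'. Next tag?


Current: 1.1.30
Change category: 'bug fix' → patch bump
SemVer rule: patch bump → increment PATCH (MAJOR and MINOR unchanged)
New: 1.1.31

1.1.31


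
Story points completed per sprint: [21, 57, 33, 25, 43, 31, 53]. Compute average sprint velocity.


Formula: Avg velocity = Total points / Number of sprints
Points: [21, 57, 33, 25, 43, 31, 53]
Sum = 21 + 57 + 33 + 25 + 43 + 31 + 53 = 263
Avg velocity = 263 / 7 = 37.57 points/sprint

37.57 points/sprint


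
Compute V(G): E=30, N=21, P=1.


Formula: V(G) = E - N + 2P
V(G) = 30 - 21 + 2*1
V(G) = 9 + 2
V(G) = 11

11


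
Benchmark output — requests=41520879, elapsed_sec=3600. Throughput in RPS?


Formula: throughput = requests / seconds
throughput = 41520879 / 3600
throughput = 11533.58 requests/second

11533.58 requests/second


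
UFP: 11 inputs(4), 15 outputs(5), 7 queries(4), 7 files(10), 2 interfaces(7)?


UFP = EI*4 + EO*5 + EQ*4 + ILF*10 + EIF*7
UFP = 11*4 + 15*5 + 7*4 + 7*10 + 2*7
UFP = 44 + 75 + 28 + 70 + 14
UFP = 231

231


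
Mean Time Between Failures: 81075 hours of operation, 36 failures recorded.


Formula: MTBF = Total operating time / Number of failures
MTBF = 81075 / 36
MTBF = 2252.08 hours

2252.08 hours


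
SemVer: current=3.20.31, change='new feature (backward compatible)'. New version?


Current: 3.20.31
Change category: 'new feature (backward compatible)' → minor bump
SemVer rule: minor bump → increment MINOR, reset PATCH to 0 (MAJOR unchanged)
New: 3.21.0

3.21.0


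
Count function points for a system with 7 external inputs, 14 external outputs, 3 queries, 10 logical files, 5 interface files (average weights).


UFP = EI*4 + EO*5 + EQ*4 + ILF*10 + EIF*7
UFP = 7*4 + 14*5 + 3*4 + 10*10 + 5*7
UFP = 28 + 70 + 12 + 100 + 35
UFP = 245

245


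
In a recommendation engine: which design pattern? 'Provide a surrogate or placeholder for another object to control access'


This matches the Proxy pattern

Proxy


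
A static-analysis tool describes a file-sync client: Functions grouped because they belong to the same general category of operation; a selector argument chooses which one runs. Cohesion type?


Reasoning: Grouped by category of activity, not by data or sequence
Type: Logical cohesion

Logical cohesion


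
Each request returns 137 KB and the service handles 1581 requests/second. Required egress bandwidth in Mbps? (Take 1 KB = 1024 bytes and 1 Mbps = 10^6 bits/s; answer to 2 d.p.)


Formula: Mbps = payload_bytes * RPS * 8 / 1e6
Payload per request = 137 KB = 137 * 1024 = 140288 bytes
Total bytes/sec = 140288 * 1581 = 221795328
Total bits/sec = 221795328 * 8 = 1774362624
Mbps = 1774362624 / 1e6 = 1774.36

1774.36 Mbps


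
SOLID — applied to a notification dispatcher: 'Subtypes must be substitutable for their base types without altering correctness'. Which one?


This describes the Liskov Substitution Principle (LSP)

Liskov Substitution Principle (LSP)


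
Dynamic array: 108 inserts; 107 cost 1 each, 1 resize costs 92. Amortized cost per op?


Formula: Amortized cost = Total cost / Operations
Total cost = (107 * 1) + (1 * 92)
Total cost = 107 + 92 = 199
Amortized = 199 / 108 = 1.8426

1.8426


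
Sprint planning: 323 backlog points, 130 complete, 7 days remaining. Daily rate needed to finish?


Formula: Required rate = Remaining points / Days left
Remaining = 323 - 130 = 193 points
Required rate = 193 / 7 = 27.57 points/day

27.57 points/day


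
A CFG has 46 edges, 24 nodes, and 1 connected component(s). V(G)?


Formula: V(G) = E - N + 2P
V(G) = 46 - 24 + 2*1
V(G) = 22 + 2
V(G) = 24

24


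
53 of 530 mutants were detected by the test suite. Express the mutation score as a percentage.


Mutation score = killed / total * 100
Mutation score = 53 / 530 * 100
Mutation score = 10.0%

10.0%


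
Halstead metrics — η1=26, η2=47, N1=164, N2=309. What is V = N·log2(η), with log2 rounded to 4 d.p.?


Formula: V = N * log2(η), where N = N1 + N2 and η = η1 + η2
η = 26 + 47 = 73
N = 164 + 309 = 473
log2(73) ≈ 6.1898
V = 473 * 6.1898 = 2927.78

2927.78


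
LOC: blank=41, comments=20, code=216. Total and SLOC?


Total LOC = blank + comment + code
Total LOC = 41 + 20 + 216 = 277
SLOC (source only) = code = 216

Total LOC: 277, SLOC: 216


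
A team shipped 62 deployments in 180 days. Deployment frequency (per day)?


Formula: deployments per day = releases / days
= 62 / 180
= 0.344 deploys/day
(equivalently, 2.41 deploys/week)

0.344 deploys/day


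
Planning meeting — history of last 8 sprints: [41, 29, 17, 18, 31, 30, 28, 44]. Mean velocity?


Formula: Avg velocity = Total points / Number of sprints
Points: [41, 29, 17, 18, 31, 30, 28, 44]
Sum = 41 + 29 + 17 + 18 + 31 + 30 + 28 + 44 = 238
Avg velocity = 238 / 8 = 29.75 points/sprint

29.75 points/sprint


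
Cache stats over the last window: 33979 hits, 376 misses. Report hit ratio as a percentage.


Formula: hit rate = hits / (hits + misses) * 100
hit rate = 33979 / (33979 + 376) * 100
hit rate = 33979 / 34355 * 100
hit rate = 98.91%

98.91%


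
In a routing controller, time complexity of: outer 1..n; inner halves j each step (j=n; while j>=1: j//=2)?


Reasoning: n times log n
Complexity: O(n log n)

O(n log n)


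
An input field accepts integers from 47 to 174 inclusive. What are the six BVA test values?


Range: [47, 174]
Boundaries: just below min, min, min+1, max-1, max, just above max
Values: [46, 47, 48, 173, 174, 175]

[46, 47, 48, 173, 174, 175]
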